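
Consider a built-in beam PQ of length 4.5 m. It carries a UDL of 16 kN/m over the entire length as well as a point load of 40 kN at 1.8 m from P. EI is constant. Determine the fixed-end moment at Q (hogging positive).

M_Q = 44.28 kN·m

Take the two fixed-end moments M_P, M_Q as redundants; the released structure is the simple span PQ.
On the primary (simply-supported) span, the end slopes from the loading are:
  at P: UDL 16: wL³/(24EI) = 60.75/EI
  at Q: UDL 16: wL³/(24EI) = 60.75/EI
  at P: point load 40 at a = 1.8: Pab(L + b)/(6LEI) = 51.84/EI
  at Q: point load 40 at a = 1.8: Pab(L + a)/(6LEI) = 45.36/EI
  θ_P0 = 112.6/EI,  θ_Q0 = 106.1/EI
Flexibility coefficients: a unit moment at one end gives L/(3EI) there and L/(6EI) at the far end, so f₁₁ = f₂₂ = 1.5/EI and f₁₂ = f₂₁ = 0.75/EI.
Compatibility — zero rotation at each built-in end:
  1.5 M_P + 0.75 M_Q = 112.6
  0.75 M_P + 1.5 M_Q = 106.1
Solving the pair gives M_P = 52.92 kN·m and M_Q = 44.28 kN·m (hogging).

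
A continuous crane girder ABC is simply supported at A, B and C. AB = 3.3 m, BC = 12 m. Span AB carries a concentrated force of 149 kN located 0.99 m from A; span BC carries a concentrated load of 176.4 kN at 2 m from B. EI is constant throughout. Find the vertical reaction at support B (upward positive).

Take M_B as the redundant. Released structure: two simple spans AB and BC with a hinge at B.
Discontinuity in slope at B on the released structure — sum the simple-span end rotations:
  span AB: point load 149 at a = 0.99: Pab(L + a)/(6LEI) = 73.83/EI
  span BC: point load 176.4 at a = 2: Pab(L + b)/(6LEI) = 1078/EI
  relative rotation θ_0 = (73.83 + 1078)/EI = 1152/EI
A unit hogging moment at B produces rotation L₁/(3EI) + L₂/(3EI) = 5.1/EI.
Slope continuity at B: θ_0 = M_B·5.1/EI, so M_B = 1152/5.1 = 225.8 kN·m (hogging).
Span AB, ΣM about A with M_B applied at B: R_B^{AB}·3.3 = 147.5 + 225.8, so R_B^{AB} = 113.1 kN and R_A = 149 − 113.1 = 35.86 kN.
Span BC, ΣM about C: R_B^{BC}·12 = 1764 + 225.8, so R_B^{BC} = 165.8 kN and R_C = 176.4 − 165.8 = 10.58 kN.
R_B = 113.1 + 165.8 = 279 kN.

R_B = 279 kN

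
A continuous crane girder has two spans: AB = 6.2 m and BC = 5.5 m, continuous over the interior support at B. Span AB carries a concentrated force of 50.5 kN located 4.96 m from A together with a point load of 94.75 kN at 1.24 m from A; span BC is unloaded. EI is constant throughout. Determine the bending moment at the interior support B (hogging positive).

Release continuity at B by inserting a hinge; the redundant is the internal moment M_B. The primary structure is two simply-supported spans AB and BC.
Rotations at B on the released spans (each span's end-slope, ×1/EI):
  span AB: point load 50.5 at a = 4.96: Pab(L + a)/(6LEI) = 93.18/EI
  span AB: point load 94.75 at a = 1.24: Pab(L + a)/(6LEI) = 116.6/EI
  relative rotation θ_0 = (209.7 + 0)/EI = 209.7/EI
A unit hogging moment at B produces rotation L₁/(3EI) + L₂/(3EI) = 3.9/EI.
Compatibility: M_B·(L₁+L₂)/(3EI) = θ_0, giving M_B = 53.78 kN·m (hogging).

M_B = 53.78 kN·m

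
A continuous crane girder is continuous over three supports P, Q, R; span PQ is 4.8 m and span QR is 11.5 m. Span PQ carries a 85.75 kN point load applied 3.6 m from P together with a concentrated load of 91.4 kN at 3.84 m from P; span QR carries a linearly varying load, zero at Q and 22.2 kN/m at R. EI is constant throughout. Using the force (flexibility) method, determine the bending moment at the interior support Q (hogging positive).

Take M_Q as the redundant. Released structure: two simple spans PQ and QR with a hinge at Q.
Discontinuity in slope at Q on the released structure — sum the simple-span end rotations:
  span PQ: point load 85.75 at a = 3.6: Pab(L + a)/(6LEI) = 108/EI
  span PQ: point load 91.4 at a = 3.84: Pab(L + a)/(6LEI) = 101.1/EI
  span QR: triangular load, peak 22.2: 7w₀L³/(360EI) = 656.5/EI
  relative rotation θ_0 = (209.1 + 656.5)/EI = 865.6/EI
A unit hogging moment at Q produces rotation L₁/(3EI) + L₂/(3EI) = 5.433/EI.
Compatibility: M_Q·(L₁+L₂)/(3EI) = θ_0, giving M_Q = 159.3 kN·m (hogging).

M_Q = 159.3 kN·m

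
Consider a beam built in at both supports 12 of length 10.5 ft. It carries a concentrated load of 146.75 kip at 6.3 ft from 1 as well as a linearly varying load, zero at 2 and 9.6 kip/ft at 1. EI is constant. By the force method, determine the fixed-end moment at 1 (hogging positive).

Release both end moments; the primary structure is a simply-supported span 12 with redundants M_1 and M_2.
End rotations of the released simple span under the applied load (×1/EI):
  at 1: point load 146.75 at a = 6.3: Pab(L + b)/(6LEI) = 906/EI
  at 2: point load 146.75 at a = 6.3: Pab(L + a)/(6LEI) = 1035/EI
  at 1: triangular load, peak 9.6: w₀L³/(45EI) = 247/EI
  at 2: triangular load, peak 9.6: 7w₀L³/(360EI) = 216.1/EI
  θ_10 = 1153/EI,  θ_20 = 1252/EI
Flexibility coefficients: a unit moment at one end gives L/(3EI) there and L/(6EI) at the far end, so f₁₁ = f₂₂ = 3.5/EI and f₁₂ = f₂₁ = 1.75/EI.
Compatibility — zero rotation at each built-in end:
  3.5 M_1 + 1.75 M_2 = 1153
  1.75 M_1 + 3.5 M_2 = 1252
Solving the pair gives M_1 = 200.8 kip·ft and M_2 = 257.2 kip·ft (hogging).

M_1 = 200.8 kip·ft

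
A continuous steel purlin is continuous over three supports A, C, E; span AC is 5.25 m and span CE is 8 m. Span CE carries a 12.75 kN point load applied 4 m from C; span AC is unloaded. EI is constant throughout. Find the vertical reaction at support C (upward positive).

Release continuity at C by inserting a hinge; the redundant is the internal moment M_C. The primary structure is two simply-supported spans AC and CE.
Discontinuity in slope at C on the released structure — sum the simple-span end rotations:
  span CE: point load 12.75 at a = 4: Pab(L + b)/(6LEI) = 51/EI
  relative rotation θ_0 = (0 + 51)/EI = 51/EI
A unit hogging moment at C produces rotation L₁/(3EI) + L₂/(3EI) = 4.417/EI.
Slope continuity at C: θ_0 = M_C·4.417/EI, so M_C = 51/4.417 = 11.55 kN·m (hogging).
Span AC, ΣM about A with M_C applied at C: R_C^{AC}·5.25 = 0 + 11.55, so R_C^{AC} = 2.199 kN and R_A = 0 − 2.199 = -2.199 kN.
Span CE, ΣM about E: R_C^{CE}·8 = 51 + 11.55, so R_C^{CE} = 7.818 kN and R_E = 12.75 − 7.818 = 4.932 kN.
R_C = 2.199 + 7.818 = 10.02 kN.

R_C = 10.02 kN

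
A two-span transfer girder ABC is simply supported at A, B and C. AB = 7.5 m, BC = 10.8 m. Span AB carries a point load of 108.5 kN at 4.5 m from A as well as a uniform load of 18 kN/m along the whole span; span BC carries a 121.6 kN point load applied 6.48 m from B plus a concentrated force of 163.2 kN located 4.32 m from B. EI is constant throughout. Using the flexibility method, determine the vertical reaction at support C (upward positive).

Release continuity at B by inserting a hinge; the redundant is the internal moment M_B. The primary structure is two simply-supported spans AB and BC.
End slopes at the hinge B, treating each span as simply supported:
  span AB: point load 108.5 at a = 4.5: Pab(L + a)/(6LEI) = 390.6/EI
  span AB: UDL 18: wL³/(24EI) = 316.4/EI
  span BC: point load 121.6 at a = 6.48: Pab(L + b)/(6LEI) = 794.3/EI
  span BC: point load 163.2 at a = 4.32: Pab(L + b)/(6LEI) = 1218/EI
  relative rotation θ_0 = (707 + 2013)/EI = 2720/EI
A unit hogging moment at B produces rotation L₁/(3EI) + L₂/(3EI) = 6.1/EI.
Compatibility: M_B·(L₁+L₂)/(3EI) = θ_0, giving M_B = 445.8 kN·m (hogging).
Span BC, ΣM about C: R_B^{BC}·10.8 = 1583 + 445.8, so R_B^{BC} = 187.8 kN and R_C = 284.8 − 187.8 = 96.96 kN.

R_C = 96.96 kN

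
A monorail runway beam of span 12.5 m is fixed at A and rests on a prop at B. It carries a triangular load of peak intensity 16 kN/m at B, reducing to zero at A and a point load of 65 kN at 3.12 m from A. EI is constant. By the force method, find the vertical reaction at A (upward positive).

R_A = 104.4 kN

Choose R_B as the redundant. The primary structure is the cantilever fixed at A.
Downward deflection at the released point B due to the loads:
  triangular load, peak 16 at the free end: 11w₀L⁴/(120EI) = 35807/EI
  point load 65 at a = 3.12: Pa²(3L − a)/(6EI) = 3626/EI
  δ_0 = 39433/EI
Tip deflection under a unit load at B: L³/(3EI) = 651/EI.
Compatibility at B: δ_0 − R_B·δ_{BB} = 0, so R_B = 39433/651 = 60.57 kN.
Vertical equilibrium: R_A = ΣP − R_B = 165 − 60.57 = 104.4 kN.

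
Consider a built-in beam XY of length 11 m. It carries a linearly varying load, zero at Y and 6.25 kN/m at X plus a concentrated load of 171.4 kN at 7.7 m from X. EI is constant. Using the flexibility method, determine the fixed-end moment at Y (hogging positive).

Release both end moments; the primary structure is a simply-supported span XY with redundants M_X and M_Y.
On the primary (simply-supported) span, the end slopes from the loading are:
  at X: triangular load, peak 6.25: w₀L³/(45EI) = 184.9/EI
  at Y: triangular load, peak 6.25: 7w₀L³/(360EI) = 161.8/EI
  at X: point load 171.4 at a = 7.7: Pab(L + b)/(6LEI) = 943.6/EI
  at Y: point load 171.4 at a = 7.7: Pab(L + a)/(6LEI) = 1234/EI
  θ_X0 = 1129/EI,  θ_Y0 = 1396/EI
Flexibility coefficients: a unit moment at one end gives L/(3EI) there and L/(6EI) at the far end, so f₁₁ = f₂₂ = 3.667/EI and f₁₂ = f₂₁ = 1.833/EI.
Compatibility — zero rotation at each built-in end:
  3.667 M_X + 1.833 M_Y = 1129
  1.833 M_X + 3.667 M_Y = 1396
Solving the pair gives M_X = 156.6 kN·m and M_Y = 302.4 kN·m (hogging).

M_Y = 302.4 kN·m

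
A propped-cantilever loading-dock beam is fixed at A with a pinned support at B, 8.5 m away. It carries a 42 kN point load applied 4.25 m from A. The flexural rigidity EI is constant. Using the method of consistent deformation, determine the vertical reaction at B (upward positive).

Choose R_B as the redundant. The primary structure is the cantilever fixed at A.
Deflection at B on the released cantilever, summing each load's contribution:
  point load 42 at a = 4.25: Pa²(3L − a)/(6EI) = 2687/EI
Tip deflection under a unit load at B: L³/(3EI) = 204.7/EI.
The prop prevents deflection at B: R_B = δ_0/δ_{BB} = 2687/204.7 = 13.12 kN.

R_B = 13.12 kN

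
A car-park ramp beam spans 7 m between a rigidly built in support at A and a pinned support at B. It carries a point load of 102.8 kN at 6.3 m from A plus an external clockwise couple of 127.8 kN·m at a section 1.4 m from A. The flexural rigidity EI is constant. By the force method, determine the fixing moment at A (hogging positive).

M_A = 94.41 kN·m

Remove the prop at B; the released (primary) structure is a cantilever built in at A.
Primary-structure tip deflection at B by superposition:
  point load 102.8 at a = 6.3: Pa²(3L − a)/(6EI) = 9996/EI
  clockwise couple 127.8 at a = 1.4: M₀a(2L − a)/(2EI) = 1127/EI
  δ_0 = 11124/EI
Flexibility coefficient — unit upward force at B: δ_{BB} = L³/(3EI) = 114.3/EI.
The prop prevents deflection at B: R_B = δ_0/δ_{BB} = 11124/114.3 = 97.29 kN.
Moment equilibrium about A: M_A = Σ(load moments about A) − R_B·L = 775.4 − 97.29×7 = 94.41 kN·m.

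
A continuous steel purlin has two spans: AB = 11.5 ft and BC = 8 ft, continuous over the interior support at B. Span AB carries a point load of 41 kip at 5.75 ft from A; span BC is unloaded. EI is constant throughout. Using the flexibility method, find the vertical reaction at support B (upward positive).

R_B = 31.55 kip

Insert a hinge at B; M_B is the redundant, and each span becomes simply supported.
Discontinuity in slope at B on the released structure — sum the simple-span end rotations:
  span AB: point load 41 at a = 5.75: Pab(L + a)/(6LEI) = 338.9/EI
  relative rotation θ_0 = (338.9 + 0)/EI = 338.9/EI
A unit hogging moment at B produces rotation L₁/(3EI) + L₂/(3EI) = 6.5/EI.
Compatibility: M_B·(L₁+L₂)/(3EI) = θ_0, giving M_B = 52.14 kip·ft (hogging).
Span AB, ΣM about A with M_B applied at B: R_B^{AB}·11.5 = 235.8 + 52.14, so R_B^{AB} = 25.03 kip and R_A = 41 − 25.03 = 15.97 kip.
Span BC, ΣM about C: R_B^{BC}·8 = 0 + 52.14, so R_B^{BC} = 6.517 kip and R_C = 0 − 6.517 = -6.517 kip.
R_B = 25.03 + 6.517 = 31.55 kip.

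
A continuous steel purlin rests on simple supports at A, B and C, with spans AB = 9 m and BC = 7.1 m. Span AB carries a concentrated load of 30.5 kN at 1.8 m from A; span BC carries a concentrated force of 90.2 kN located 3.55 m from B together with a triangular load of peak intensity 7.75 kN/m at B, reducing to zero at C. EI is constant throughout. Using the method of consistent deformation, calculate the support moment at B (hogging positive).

M_B = 79.17 kN·m

Release continuity at B by inserting a hinge; the redundant is the internal moment M_B. The primary structure is two simply-supported spans AB and BC.
Rotations at B on the released spans (each span's end-slope, ×1/EI):
  span AB: point load 30.5 at a = 1.8: Pab(L + a)/(6LEI) = 79.06/EI
  span BC: point load 90.2 at a = 3.55: Pab(L + b)/(6LEI) = 284.2/EI
  span BC: triangular load, peak 7.75: w₀L³/(45EI) = 61.64/EI
  relative rotation θ_0 = (79.06 + 345.8)/EI = 424.9/EI
A unit hogging moment at B produces rotation L₁/(3EI) + L₂/(3EI) = 5.367/EI.
Slope continuity at B: θ_0 = M_B·5.367/EI, so M_B = 424.9/5.367 = 79.17 kN·m (hogging).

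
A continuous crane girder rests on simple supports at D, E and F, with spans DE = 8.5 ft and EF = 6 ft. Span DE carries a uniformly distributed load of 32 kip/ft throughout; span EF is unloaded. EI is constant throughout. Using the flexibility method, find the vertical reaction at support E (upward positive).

R_E = 184.2 kip

Release continuity at E by inserting a hinge; the redundant is the internal moment M_E. The primary structure is two simply-supported spans DE and EF.
Discontinuity in slope at E on the released structure — sum the simple-span end rotations:
  span DE: UDL 32: wL³/(24EI) = 818.8/EI
  relative rotation θ_0 = (818.8 + 0)/EI = 818.8/EI
A unit hogging moment at E produces rotation L₁/(3EI) + L₂/(3EI) = 4.833/EI.
Compatibility: M_E·(L₁+L₂)/(3EI) = θ_0, giving M_E = 169.4 kip·ft (hogging).
Span DE, ΣM about D with M_E applied at E: R_E^{DE}·8.5 = 1156 + 169.4, so R_E^{DE} = 155.9 kip and R_D = 272 − 155.9 = 116.1 kip.
Span EF, ΣM about F: R_E^{EF}·6 = 0 + 169.4, so R_E^{EF} = 28.24 kip and R_F = 0 − 28.24 = -28.24 kip.
R_E = 155.9 + 28.24 = 184.2 kip.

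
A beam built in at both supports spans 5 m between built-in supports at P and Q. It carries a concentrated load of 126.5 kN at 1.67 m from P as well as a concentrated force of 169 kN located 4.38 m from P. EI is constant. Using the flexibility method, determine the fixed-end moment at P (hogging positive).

M_P = 105.1 kN·m

Release both end moments; the primary structure is a simply-supported span PQ with redundants M_P and M_Q.
End rotations of the released simple span under the applied load (×1/EI):
  at P: point load 126.5 at a = 1.67: Pab(L + b)/(6LEI) = 195.3/EI
  at Q: point load 126.5 at a = 1.67: Pab(L + a)/(6LEI) = 156.4/EI
  at P: point load 169 at a = 4.38: Pab(L + b)/(6LEI) = 85.97/EI
  at Q: point load 169 at a = 4.38: Pab(L + a)/(6LEI) = 143.5/EI
  θ_P0 = 281.3/EI,  θ_Q0 = 299.9/EI
Flexibility coefficients: a unit moment at one end gives L/(3EI) there and L/(6EI) at the far end, so f₁₁ = f₂₂ = 1.667/EI and f₁₂ = f₂₁ = 0.8333/EI.
Compatibility — zero rotation at each built-in end:
  1.667 M_P + 0.8333 M_Q = 281.3
  0.8333 M_P + 1.667 M_Q = 299.9
Solving the pair gives M_P = 105.1 kN·m and M_Q = 127.4 kN·m (hogging).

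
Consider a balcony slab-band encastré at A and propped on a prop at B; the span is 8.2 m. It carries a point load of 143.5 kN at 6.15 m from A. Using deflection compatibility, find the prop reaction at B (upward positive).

R_B = 90.81 kN

Choose R_B as the redundant. The primary structure is the cantilever fixed at A.
Downward deflection at the released point B due to the loads:
  point load 143.5 at a = 6.15: Pa²(3L − a)/(6EI) = 16690/EI
Flexibility coefficient — unit upward force at B: δ_{BB} = L³/(3EI) = 183.8/EI.
Compatibility at B: δ_0 − R_B·δ_{BB} = 0, so R_B = 16690/183.8 = 90.81 kN.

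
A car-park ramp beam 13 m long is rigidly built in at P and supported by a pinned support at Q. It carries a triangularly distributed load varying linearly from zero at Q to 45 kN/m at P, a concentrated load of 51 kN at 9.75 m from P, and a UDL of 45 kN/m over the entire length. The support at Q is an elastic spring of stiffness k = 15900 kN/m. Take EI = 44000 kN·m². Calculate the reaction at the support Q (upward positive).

R_Q = 309 kN

Release the roller at Q. Primary structure: cantilever fixed at P.
Free-end deflection of the primary structure under the applied loading (downward +):
  triangular load, peak 45 at the fixed end: w₀L⁴/(30EI) = 42842/EI
  point load 51 at a = 9.75: Pa²(3L − a)/(6EI) = 23635/EI
  UDL 45: wL⁴/(8EI) = 160656/EI
  δ_0 = 227132/EI
Tip deflection under a unit load at Q: L³/(3EI) = 732.3/EI.
With EI = 44000 kN·m²: δ_0 = 5.1621 m and δ_{QQ} = 0.016644 m/kN.
Compatibility — the spring shortens by R_Q/k under the reaction it provides: δ_0 − R_Q·δ_{QQ} = R_Q/k. With 1/k = 0.000063 m/kN, R_Q = δ_0 / (δ_{QQ} + 1/k) = 5.1621 / (0.016644 + 0.000063) = 309 kN.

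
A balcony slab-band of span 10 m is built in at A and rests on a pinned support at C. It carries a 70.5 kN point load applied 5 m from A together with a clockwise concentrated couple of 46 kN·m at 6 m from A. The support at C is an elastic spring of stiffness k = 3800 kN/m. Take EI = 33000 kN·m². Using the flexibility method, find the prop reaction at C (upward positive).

R_C = 27.12 kN

Release the roller at C. Primary structure: cantilever fixed at A.
Downward deflection at the released point C due to the loads:
  point load 70.5 at a = 5: Pa²(3L − a)/(6EI) = 7344/EI
  clockwise couple 46 at a = 6: M₀a(2L − a)/(2EI) = 1932/EI
  δ_0 = 9276/EI
Flexibility coefficient — unit upward force at C: δ_{CC} = L³/(3EI) = 333.3/EI.
With EI = 33000 kN·m²: δ_0 = 0.28108 m and δ_{CC} = 0.010101 m/kN.
Compatibility — the spring shortens by R_C/k under the reaction it provides: δ_0 − R_C·δ_{CC} = R_C/k. With 1/k = 0.000263 m/kN, R_C = δ_0 / (δ_{CC} + 1/k) = 0.28108 / (0.010101 + 0.000263) = 27.12 kN.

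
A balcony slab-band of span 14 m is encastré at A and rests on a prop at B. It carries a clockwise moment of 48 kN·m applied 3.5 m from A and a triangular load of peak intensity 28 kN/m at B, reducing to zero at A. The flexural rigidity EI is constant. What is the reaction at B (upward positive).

Choose R_B as the redundant. The primary structure is the cantilever fixed at A.
Deflection at B on the released cantilever, summing each load's contribution:
  clockwise couple 48 at a = 3.5: M₀a(2L − a)/(2EI) = 2058/EI
  triangular load, peak 28 at the free end: 11w₀L⁴/(120EI) = 98601/EI
  δ_0 = 100659/EI
Flexibility coefficient — unit upward force at B: δ_{BB} = L³/(3EI) = 914.7/EI.
Compatibility at B: δ_0 − R_B·δ_{BB} = 0, so R_B = 100659/914.7 = 110 kN.

R_B = 110 kN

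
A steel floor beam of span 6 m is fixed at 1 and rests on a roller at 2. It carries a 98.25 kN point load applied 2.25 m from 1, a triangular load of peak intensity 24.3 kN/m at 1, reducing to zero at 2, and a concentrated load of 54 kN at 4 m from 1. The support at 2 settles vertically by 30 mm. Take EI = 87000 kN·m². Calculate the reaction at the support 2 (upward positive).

Release the roller at 2. Primary structure: cantilever fixed at 1.
Downward deflection at the released point 2 due to the loads:
  point load 98.25 at a = 2.25: Pa²(3L − a)/(6EI) = 1306/EI
  triangular load, peak 24.3 at the fixed end: w₀L⁴/(30EI) = 1050/EI
  point load 54 at a = 4: Pa²(3L − a)/(6EI) = 2016/EI
  δ_0 = 4371/EI
Flexibility coefficient — unit upward force at 2: δ_{22} = L³/(3EI) = 72/EI.
With EI = 87000 kN·m²: δ_0 = 0.050246 m and δ_{22} = 0.000828 m/kN.
Compatibility — the beam at 2 must follow the support down by 0.03 m: δ_0 − R_2·δ_{22} = 0.03, so R_2 = (0.050246 − 0.03)/0.000828 = 24.46 kN.

R_2 = 24.46 kN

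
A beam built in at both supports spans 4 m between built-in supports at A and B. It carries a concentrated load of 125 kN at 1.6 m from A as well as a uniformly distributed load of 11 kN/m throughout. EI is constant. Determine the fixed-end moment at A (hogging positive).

M_A = 86.67 kN·m

Release both end moments; the primary structure is a simply-supported span AB with redundants M_A and M_B.
Simple-span end rotations at A and B under the given loads:
  at A: point load 125 at a = 1.6: Pab(L + b)/(6LEI) = 128/EI
  at B: point load 125 at a = 1.6: Pab(L + a)/(6LEI) = 112/EI
  at A: UDL 11: wL³/(24EI) = 29.33/EI
  at B: UDL 11: wL³/(24EI) = 29.33/EI
  θ_A0 = 157.3/EI,  θ_B0 = 141.3/EI
Flexibility coefficients: a unit moment at one end gives L/(3EI) there and L/(6EI) at the far end, so f₁₁ = f₂₂ = 1.333/EI and f₁₂ = f₂₁ = 0.6667/EI.
Compatibility — zero rotation at each built-in end:
  1.333 M_A + 0.6667 M_B = 157.3
  0.6667 M_A + 1.333 M_B = 141.3
Solving the pair gives M_A = 86.67 kN·m and M_B = 62.67 kN·m (hogging).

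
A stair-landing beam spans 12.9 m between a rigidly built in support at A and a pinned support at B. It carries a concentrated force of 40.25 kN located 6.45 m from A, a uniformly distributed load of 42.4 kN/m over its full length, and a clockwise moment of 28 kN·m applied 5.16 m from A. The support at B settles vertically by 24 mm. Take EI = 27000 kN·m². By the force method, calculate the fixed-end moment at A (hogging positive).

M_A = 992.1 kN·m

Choose R_B as the redundant. The primary structure is the cantilever fixed at A.
Downward deflection at the released point B due to the loads:
  point load 40.25 at a = 6.45: Pa²(3L − a)/(6EI) = 9000/EI
  UDL 42.4: wL⁴/(8EI) = 146769/EI
  clockwise couple 28 at a = 5.16: M₀a(2L − a)/(2EI) = 1491/EI
  δ_0 = 157261/EI
Tip deflection under a unit load at B: L³/(3EI) = 715.6/EI.
With EI = 27000 kN·m²: δ_0 = 5.8245 m and δ_{BB} = 0.026502 m/kN.
Compatibility — the beam at B must follow the support down by 0.024 m: δ_0 − R_B·δ_{BB} = 0.024, so R_B = (5.8245 − 0.024)/0.026502 = 218.9 kN.
Moment equilibrium about A: M_A = Σ(load moments about A) − R_B·L = 3816 − 218.9×12.9 = 992.1 kN·m.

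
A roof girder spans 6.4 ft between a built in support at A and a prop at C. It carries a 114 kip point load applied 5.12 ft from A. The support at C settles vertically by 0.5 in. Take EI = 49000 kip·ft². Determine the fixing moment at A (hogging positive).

Remove the prop at C; the released (primary) structure is a cantilever built in at A.
Deflection at C on the released cantilever, summing each load's contribution:
  point load 114 at a = 5.12: Pa²(3L − a)/(6EI) = 7013/EI
Flexibility coefficient — unit upward force at C: δ_{CC} = L³/(3EI) = 87.38/EI.
With EI = 49000 kip·ft²: δ_0 = 0.14312 ft and δ_{CC} = 0.001783 ft/kip.
Compatibility — the beam at C must follow the support down by 0.04167 ft: δ_0 − R_C·δ_{CC} = 0.04167, so R_C = (0.14312 − 0.04167)/0.001783 = 56.89 kip.
Moment equilibrium about A: M_A = Σ(load moments about A) − R_C·L = 583.7 − 56.89×6.4 = 219.6 kip·ft.

M_A = 219.6 kip·ft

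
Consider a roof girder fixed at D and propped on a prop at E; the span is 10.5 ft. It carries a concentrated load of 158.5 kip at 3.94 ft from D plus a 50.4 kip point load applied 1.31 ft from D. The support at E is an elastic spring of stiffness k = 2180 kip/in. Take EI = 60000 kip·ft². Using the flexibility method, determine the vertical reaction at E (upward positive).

R_E = 30.24 kip

Release the roller at E. Primary structure: cantilever fixed at D.
Primary-structure tip deflection at E by superposition:
  point load 158.5 at a = 3.94: Pa²(3L − a)/(6EI) = 11302/EI
  point load 50.4 at a = 1.31: Pa²(3L − a)/(6EI) = 435.2/EI
  δ_0 = 11737/EI
Flexibility coefficient — unit upward force at E: δ_{EE} = L³/(3EI) = 385.9/EI.
With EI = 60000 kip·ft²: δ_0 = 0.19562 ft and δ_{EE} = 0.006431 ft/kip.
Compatibility — the spring shortens by R_E/k under the reaction it provides: δ_0 − R_E·δ_{EE} = R_E/k. With 1/k = 1/(2180×12) ft/kip = 0.000038 ft/kip, R_E = δ_0 / (δ_{EE} + 1/k) = 0.19562 / (0.006431 + 0.000038) = 30.24 kip.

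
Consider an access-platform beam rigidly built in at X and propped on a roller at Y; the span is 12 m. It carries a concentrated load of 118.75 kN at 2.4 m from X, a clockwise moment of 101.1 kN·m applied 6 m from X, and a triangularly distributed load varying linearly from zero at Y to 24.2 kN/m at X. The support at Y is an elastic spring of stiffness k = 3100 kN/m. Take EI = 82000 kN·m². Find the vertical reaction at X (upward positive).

Remove the prop at Y; the released (primary) structure is a cantilever built in at X.
Free-end deflection of the primary structure under the applied loading (downward +):
  point load 118.75 at a = 2.4: Pa²(3L − a)/(6EI) = 3830/EI
  clockwise couple 101.1 at a = 6: M₀a(2L − a)/(2EI) = 5459/EI
  triangular load, peak 24.2 at the fixed end: w₀L⁴/(30EI) = 16727/EI
  δ_0 = 26017/EI
Tip deflection under a unit load at Y: L³/(3EI) = 576/EI.
With EI = 82000 kN·m²: δ_0 = 0.31728 m and δ_{YY} = 0.007024 m/kN.
Compatibility — the spring shortens by R_Y/k under the reaction it provides: δ_0 − R_Y·δ_{YY} = R_Y/k. With 1/k = 0.000323 m/kN, R_Y = δ_0 / (δ_{YY} + 1/k) = 0.31728 / (0.007024 + 0.000323) = 43.18 kN.
Vertical equilibrium: R_X = ΣP − R_Y = 263.9 − 43.18 = 220.8 kN.

R_X = 220.8 kN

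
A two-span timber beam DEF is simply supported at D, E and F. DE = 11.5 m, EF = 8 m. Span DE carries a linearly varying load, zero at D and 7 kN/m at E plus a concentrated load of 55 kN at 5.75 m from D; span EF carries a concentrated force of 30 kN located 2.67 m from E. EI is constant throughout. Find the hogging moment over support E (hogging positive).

Release continuity at E by inserting a hinge; the redundant is the internal moment M_E. The primary structure is two simply-supported spans DE and EF.
End slopes at the hinge E, treating each span as simply supported:
  span DE: triangular load, peak 7: w₀L³/(45EI) = 236.6/EI
  span DE: point load 55 at a = 5.75: Pab(L + a)/(6LEI) = 454.6/EI
  span EF: point load 30 at a = 2.67: Pab(L + b)/(6LEI) = 118.6/EI
  relative rotation θ_0 = (691.2 + 118.6)/EI = 809.8/EI
A unit hogging moment at E produces rotation L₁/(3EI) + L₂/(3EI) = 6.5/EI.
Slope continuity at E: θ_0 = M_E·6.5/EI, so M_E = 809.8/6.5 = 124.6 kN·m (hogging).

M_E = 124.6 kN·m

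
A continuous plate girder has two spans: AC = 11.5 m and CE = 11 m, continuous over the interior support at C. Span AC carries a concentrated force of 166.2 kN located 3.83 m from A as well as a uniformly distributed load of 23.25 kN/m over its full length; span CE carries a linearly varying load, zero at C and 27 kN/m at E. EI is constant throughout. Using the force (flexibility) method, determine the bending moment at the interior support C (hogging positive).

Release continuity at C by inserting a hinge; the redundant is the internal moment M_C. The primary structure is two simply-supported spans AC and CE.
Rotations at C on the released spans (each span's end-slope, ×1/EI):
  span AC: point load 166.2 at a = 3.83: Pab(L + a)/(6LEI) = 1085/EI
  span AC: UDL 23.25: wL³/(24EI) = 1473/EI
  span CE: triangular load, peak 27: 7w₀L³/(360EI) = 698.8/EI
  relative rotation θ_0 = (2558 + 698.8)/EI = 3257/EI
A unit hogging moment at C produces rotation L₁/(3EI) + L₂/(3EI) = 7.5/EI.
Compatibility: M_C·(L₁+L₂)/(3EI) = θ_0, giving M_C = 434.2 kN·m (hogging).

M_C = 434.2 kN·m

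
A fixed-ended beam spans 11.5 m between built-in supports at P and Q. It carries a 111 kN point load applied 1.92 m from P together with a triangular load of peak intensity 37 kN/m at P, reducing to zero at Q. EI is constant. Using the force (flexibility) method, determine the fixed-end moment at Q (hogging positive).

Release both end moments; the primary structure is a simply-supported span PQ with redundants M_P and M_Q.
On the primary (simply-supported) span, the end slopes from the loading are:
  at P: point load 111 at a = 1.92: Pab(L + b)/(6LEI) = 623.8/EI
  at Q: point load 111 at a = 1.92: Pab(L + a)/(6LEI) = 397.1/EI
  at P: triangular load, peak 37: w₀L³/(45EI) = 1250/EI
  at Q: triangular load, peak 37: 7w₀L³/(360EI) = 1094/EI
  θ_P0 = 1874/EI,  θ_Q0 = 1491/EI
Flexibility coefficients: a unit moment at one end gives L/(3EI) there and L/(6EI) at the far end, so f₁₁ = f₂₂ = 3.833/EI and f₁₂ = f₂₁ = 1.917/EI.
Compatibility — zero rotation at each built-in end:
  3.833 M_P + 1.917 M_Q = 1874
  1.917 M_P + 3.833 M_Q = 1491
Solving the pair gives M_P = 392.6 kN·m and M_Q = 192.7 kN·m (hogging).

M_Q = 192.7 kN·m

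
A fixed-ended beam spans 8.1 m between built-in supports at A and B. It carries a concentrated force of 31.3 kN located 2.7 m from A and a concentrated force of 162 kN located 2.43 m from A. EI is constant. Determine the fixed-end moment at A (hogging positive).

Release both end moments; the primary structure is a simply-supported span AB with redundants M_A and M_B.
Simple-span end rotations at A and B under the given loads:
  at A: point load 31.3 at a = 2.7: Pab(L + b)/(6LEI) = 126.8/EI
  at B: point load 31.3 at a = 2.7: Pab(L + a)/(6LEI) = 101.4/EI
  at A: point load 162 at a = 2.43: Pab(L + b)/(6LEI) = 632.4/EI
  at B: point load 162 at a = 2.43: Pab(L + a)/(6LEI) = 483.6/EI
  θ_A0 = 759.2/EI,  θ_B0 = 585/EI
Flexibility coefficients: a unit moment at one end gives L/(3EI) there and L/(6EI) at the far end, so f₁₁ = f₂₂ = 2.7/EI and f₁₂ = f₂₁ = 1.35/EI.
Compatibility — zero rotation at each built-in end:
  2.7 M_A + 1.35 M_B = 759.2
  1.35 M_A + 2.7 M_B = 585
Solving the pair gives M_A = 230.5 kN·m and M_B = 101.4 kN·m (hogging).

M_A = 230.5 kN·m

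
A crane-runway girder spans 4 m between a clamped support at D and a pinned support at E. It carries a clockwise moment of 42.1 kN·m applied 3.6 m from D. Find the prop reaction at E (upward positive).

Release the roller at E. Primary structure: cantilever fixed at D.
Downward deflection at the released point E due to the loads:
  clockwise couple 42.1 at a = 3.6: M₀a(2L − a)/(2EI) = 333.4/EI
Tip deflection under a unit load at E: L³/(3EI) = 21.33/EI.
Compatibility at E: δ_0 − R_E·δ_{EE} = 0, so R_E = 333.4/21.33 = 15.63 kN.

R_E = 15.63 kN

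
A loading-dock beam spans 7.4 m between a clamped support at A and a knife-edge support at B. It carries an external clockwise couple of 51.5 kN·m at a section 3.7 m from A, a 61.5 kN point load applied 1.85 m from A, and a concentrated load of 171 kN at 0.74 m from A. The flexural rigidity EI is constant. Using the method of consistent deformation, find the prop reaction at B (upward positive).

Remove the prop at B; the released (primary) structure is a cantilever built in at A.
Free-end deflection of the primary structure under the applied loading (downward +):
  clockwise couple 51.5 at a = 3.7: M₀a(2L − a)/(2EI) = 1058/EI
  point load 61.5 at a = 1.85: Pa²(3L − a)/(6EI) = 713.9/EI
  point load 171 at a = 0.74: Pa²(3L − a)/(6EI) = 334.9/EI
  δ_0 = 2106/EI
Flexibility coefficient — unit upward force at B: δ_{BB} = L³/(3EI) = 135.1/EI.
Compatibility at B: δ_0 − R_B·δ_{BB} = 0, so R_B = 2106/135.1 = 15.59 kN.

R_B = 15.59 kN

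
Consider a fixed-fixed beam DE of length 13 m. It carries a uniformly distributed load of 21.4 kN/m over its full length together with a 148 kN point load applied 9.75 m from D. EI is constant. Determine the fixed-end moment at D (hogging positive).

Take the two fixed-end moments M_D, M_E as redundants; the released structure is the simple span DE.
End rotations of the released simple span under the applied load (×1/EI):
  at D: UDL 21.4: wL³/(24EI) = 1959/EI
  at E: UDL 21.4: wL³/(24EI) = 1959/EI
  at D: point load 148 at a = 9.75: Pab(L + b)/(6LEI) = 977/EI
  at E: point load 148 at a = 9.75: Pab(L + a)/(6LEI) = 1368/EI
  θ_D0 = 2936/EI,  θ_E0 = 3327/EI
Flexibility coefficients: a unit moment at one end gives L/(3EI) there and L/(6EI) at the far end, so f₁₁ = f₂₂ = 4.333/EI and f₁₂ = f₂₁ = 2.167/EI.
Compatibility — zero rotation at each built-in end:
  4.333 M_D + 2.167 M_E = 2936
  2.167 M_D + 4.333 M_E = 3327
Solving the pair gives M_D = 391.6 kN·m and M_E = 571.9 kN·m (hogging).

M_D = 391.6 kN·m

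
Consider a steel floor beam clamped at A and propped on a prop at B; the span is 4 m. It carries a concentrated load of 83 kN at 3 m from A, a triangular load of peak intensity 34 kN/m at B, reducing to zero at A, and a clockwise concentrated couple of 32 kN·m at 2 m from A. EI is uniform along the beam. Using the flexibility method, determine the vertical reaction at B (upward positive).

Take the reaction at B as the redundant and release it; the primary structure is a cantilever fixed at A.
Free-end deflection of the primary structure under the applied loading (downward +):
  point load 83 at a = 3: Pa²(3L − a)/(6EI) = 1120/EI
  triangular load, peak 34 at the free end: 11w₀L⁴/(120EI) = 797.9/EI
  clockwise couple 32 at a = 2: M₀a(2L − a)/(2EI) = 192/EI
  δ_0 = 2110/EI
Tip deflection under a unit load at B: L³/(3EI) = 21.33/EI.
Compatibility at B: δ_0 − R_B·δ_{BB} = 0, so R_B = 2110/21.33 = 98.92 kN.

R_B = 98.92 kN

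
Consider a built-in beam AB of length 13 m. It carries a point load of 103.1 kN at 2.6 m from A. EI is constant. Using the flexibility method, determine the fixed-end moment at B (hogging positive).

M_B = 42.89 kN·m

Release both end moments; the primary structure is a simply-supported span AB with redundants M_A and M_B.
End rotations of the released simple span under the applied load (×1/EI):
  at A: point load 103.1 at a = 2.6: Pab(L + b)/(6LEI) = 836.3/EI
  at B: point load 103.1 at a = 2.6: Pab(L + a)/(6LEI) = 557.6/EI
  θ_A0 = 836.3/EI,  θ_B0 = 557.6/EI
Flexibility coefficients: a unit moment at one end gives L/(3EI) there and L/(6EI) at the far end, so f₁₁ = f₂₂ = 4.333/EI and f₁₂ = f₂₁ = 2.167/EI.
Compatibility — zero rotation at each built-in end:
  4.333 M_A + 2.167 M_B = 836.3
  2.167 M_A + 4.333 M_B = 557.6
Solving the pair gives M_A = 171.6 kN·m and M_B = 42.89 kN·m (hogging).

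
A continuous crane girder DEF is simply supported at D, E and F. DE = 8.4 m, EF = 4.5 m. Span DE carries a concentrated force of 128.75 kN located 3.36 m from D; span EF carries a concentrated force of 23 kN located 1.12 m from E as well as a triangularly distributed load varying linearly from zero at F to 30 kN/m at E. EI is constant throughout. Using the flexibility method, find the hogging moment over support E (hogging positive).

M_E = 138.3 kN·m

Release continuity at E by inserting a hinge; the redundant is the internal moment M_E. The primary structure is two simply-supported spans DE and EF.
Discontinuity in slope at E on the released structure — sum the simple-span end rotations:
  span DE: point load 128.75 at a = 3.36: Pab(L + a)/(6LEI) = 508.7/EI
  span EF: point load 23 at a = 1.12: Pab(L + b)/(6LEI) = 25.41/EI
  span EF: triangular load, peak 30: w₀L³/(45EI) = 60.75/EI
  relative rotation θ_0 = (508.7 + 86.16)/EI = 594.9/EI
A unit hogging moment at E produces rotation L₁/(3EI) + L₂/(3EI) = 4.3/EI.
Compatibility: M_E·(L₁+L₂)/(3EI) = θ_0, giving M_E = 138.3 kN·m (hogging).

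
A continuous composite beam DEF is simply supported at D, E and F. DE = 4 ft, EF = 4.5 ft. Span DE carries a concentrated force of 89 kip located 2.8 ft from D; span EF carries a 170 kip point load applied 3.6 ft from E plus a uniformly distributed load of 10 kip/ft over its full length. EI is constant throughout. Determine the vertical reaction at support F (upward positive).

R_F = 140.2 kip

Take M_E as the redundant. Released structure: two simple spans DE and EF with a hinge at E.
End slopes at the hinge E, treating each span as simply supported:
  span DE: point load 89 at a = 2.8: Pab(L + a)/(6LEI) = 84.73/EI
  span EF: point load 170 at a = 3.6: Pab(L + b)/(6LEI) = 110.2/EI
  span EF: UDL 10: wL³/(24EI) = 37.97/EI
  relative rotation θ_0 = (84.73 + 148.1)/EI = 232.9/EI
A unit hogging moment at E produces rotation L₁/(3EI) + L₂/(3EI) = 2.833/EI.
Slope continuity at E: θ_0 = M_E·2.833/EI, so M_E = 232.9/2.833 = 82.18 kip·ft (hogging).
Span EF, ΣM about F: R_E^{EF}·4.5 = 254.2 + 82.18, so R_E^{EF} = 74.76 kip and R_F = 215 − 74.76 = 140.2 kip.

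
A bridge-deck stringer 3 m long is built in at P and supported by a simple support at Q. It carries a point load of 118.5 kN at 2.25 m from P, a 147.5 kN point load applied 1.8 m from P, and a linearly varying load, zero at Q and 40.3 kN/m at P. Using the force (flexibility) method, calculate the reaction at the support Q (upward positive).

Choose R_Q as the redundant. The primary structure is the cantilever fixed at P.
Deflection at Q on the released cantilever, summing each load's contribution:
  point load 118.5 at a = 2.25: Pa²(3L − a)/(6EI) = 674.9/EI
  point load 147.5 at a = 1.8: Pa²(3L − a)/(6EI) = 573.5/EI
  triangular load, peak 40.3 at the fixed end: w₀L⁴/(30EI) = 108.8/EI
  δ_0 = 1357/EI
Flexibility coefficient — unit upward force at Q: δ_{QQ} = L³/(3EI) = 9/EI.
The prop prevents deflection at Q: R_Q = δ_0/δ_{QQ} = 1357/9 = 150.8 kN.

R_Q = 150.8 kN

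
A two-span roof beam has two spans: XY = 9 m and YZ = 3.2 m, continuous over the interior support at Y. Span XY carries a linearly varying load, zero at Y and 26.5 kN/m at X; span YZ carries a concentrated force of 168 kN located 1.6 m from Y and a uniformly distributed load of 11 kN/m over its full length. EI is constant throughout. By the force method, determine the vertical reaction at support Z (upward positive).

R_Z = 63.32 kN

Release continuity at Y by inserting a hinge; the redundant is the internal moment M_Y. The primary structure is two simply-supported spans XY and YZ.
Rotations at Y on the released spans (each span's end-slope, ×1/EI):
  span XY: triangular load, peak 26.5: 7w₀L³/(360EI) = 375.6/EI
  span YZ: point load 168 at a = 1.6: Pab(L + b)/(6LEI) = 107.5/EI
  span YZ: UDL 11: wL³/(24EI) = 15.02/EI
  relative rotation θ_0 = (375.6 + 122.5)/EI = 498.2/EI
A unit hogging moment at Y produces rotation L₁/(3EI) + L₂/(3EI) = 4.067/EI.
Slope continuity at Y: θ_0 = M_Y·4.067/EI, so M_Y = 498.2/4.067 = 122.5 kN·m (hogging).
Span YZ, ΣM about Z: R_Y^{YZ}·3.2 = 325.1 + 122.5, so R_Y^{YZ} = 139.9 kN and R_Z = 203.2 − 139.9 = 63.32 kN.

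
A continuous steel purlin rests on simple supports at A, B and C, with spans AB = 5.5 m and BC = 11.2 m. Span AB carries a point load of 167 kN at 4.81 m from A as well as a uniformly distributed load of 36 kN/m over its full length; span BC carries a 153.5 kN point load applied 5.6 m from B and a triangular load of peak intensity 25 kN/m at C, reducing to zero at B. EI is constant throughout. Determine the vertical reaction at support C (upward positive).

R_C = 133 kN

Insert a hinge at B; M_B is the redundant, and each span becomes simply supported.
Rotations at B on the released spans (each span's end-slope, ×1/EI):
  span AB: point load 167 at a = 4.81: Pab(L + a)/(6LEI) = 173.2/EI
  span AB: UDL 36: wL³/(24EI) = 249.6/EI
  span BC: point load 153.5 at a = 5.6: Pab(L + b)/(6LEI) = 1203/EI
  span BC: triangular load, peak 25: 7w₀L³/(360EI) = 683/EI
  relative rotation θ_0 = (422.7 + 1886)/EI = 2309/EI
A unit hogging moment at B produces rotation L₁/(3EI) + L₂/(3EI) = 5.567/EI.
Slope continuity at B: θ_0 = M_B·5.567/EI, so M_B = 2309/5.567 = 414.8 kN·m (hogging).
Span BC, ΣM about C: R_B^{BC}·11.2 = 1382 + 414.8, so R_B^{BC} = 160.5 kN and R_C = 293.5 − 160.5 = 133 kN.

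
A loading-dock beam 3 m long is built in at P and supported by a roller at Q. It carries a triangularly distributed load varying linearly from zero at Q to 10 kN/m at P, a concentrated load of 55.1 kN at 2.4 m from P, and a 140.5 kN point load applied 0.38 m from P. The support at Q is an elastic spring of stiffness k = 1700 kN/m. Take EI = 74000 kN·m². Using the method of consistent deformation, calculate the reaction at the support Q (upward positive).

R_Q = 7.715 kN

Release the roller at Q. Primary structure: cantilever fixed at P.
Downward deflection at the released point Q due to the loads:
  triangular load, peak 10 at the fixed end: w₀L⁴/(30EI) = 27/EI
  point load 55.1 at a = 2.4: Pa²(3L − a)/(6EI) = 349.1/EI
  point load 140.5 at a = 0.38: Pa²(3L − a)/(6EI) = 29.15/EI
  δ_0 = 405.3/EI
Flexibility coefficient — unit upward force at Q: δ_{QQ} = L³/(3EI) = 9/EI.
With EI = 74000 kN·m²: δ_0 = 0.005476 m and δ_{QQ} = 0.000122 m/kN.
Compatibility — the spring shortens by R_Q/k under the reaction it provides: δ_0 − R_Q·δ_{QQ} = R_Q/k. With 1/k = 0.000588 m/kN, R_Q = δ_0 / (δ_{QQ} + 1/k) = 0.005476 / (0.000122 + 0.000588) = 7.715 kN.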